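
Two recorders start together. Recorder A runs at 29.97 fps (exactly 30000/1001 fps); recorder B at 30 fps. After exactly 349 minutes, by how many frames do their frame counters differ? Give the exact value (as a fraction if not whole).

349 min = 20940 s.
A emits 30000/1001 × 20940 = 628200000/1001 frames; B emits 30 × 20940 = 628200.
Difference = 628200/1001 frames (≈ 627.5724); B is ahead of A.

628200/1001 frames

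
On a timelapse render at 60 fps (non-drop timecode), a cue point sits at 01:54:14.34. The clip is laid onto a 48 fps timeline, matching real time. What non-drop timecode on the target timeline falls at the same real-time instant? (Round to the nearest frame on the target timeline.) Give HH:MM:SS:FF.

Source frame index: (1×3600 + 54×60 + 14) × 60 + 34 = 411274.
Real time: 411274 / (60) = 205637/30 s.
Target frame: (205637/30) × (48) = 1645096/5 ≈ 329019.200 → 329019.
At 48 labels/s: frame 329019 → 01:54:14:27.

01:54:14:27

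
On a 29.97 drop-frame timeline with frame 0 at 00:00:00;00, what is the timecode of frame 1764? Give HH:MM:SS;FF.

00:00:58;24

Ten DF minutes hold 17982 frames, so frame 1764 lies in block 0 (frames 0–17981) with 1764 frames into that block.
The block's first minute is 1800 frames and the rest 1798 each; 1764 frames reaches minute 0, so 0 × 18 + 0 × 2 = 0 labels have been skipped so far.
Adding those back, label number 1764 + 0 = 1764 at 30 labels/s is 58 s + 24 f = 0 h 0 min 58 s frame 24, i.e. 00:00:58;24.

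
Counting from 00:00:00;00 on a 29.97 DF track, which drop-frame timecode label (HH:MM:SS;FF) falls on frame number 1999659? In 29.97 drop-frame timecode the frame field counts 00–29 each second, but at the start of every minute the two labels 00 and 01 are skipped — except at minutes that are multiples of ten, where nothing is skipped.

Each 10-minute DF block holds 10 × 60 × 30 − 9 × 2 = 17982 frames. 1999659 ÷ 17982 → 111 full blocks, remainder 3657.
Within the partial block the first minute is 1800 frames and each further minute 1798, so 2 further minute boundaries passed. Total skipped labels = 18 × 111 + 2 × 2 = 2002.
Non-drop label index = 1999659 + 2002 = 2001661; at 30 labels/s that is 18:32:02:01, i.e. DF 18:32:02;01.

18:32:02;01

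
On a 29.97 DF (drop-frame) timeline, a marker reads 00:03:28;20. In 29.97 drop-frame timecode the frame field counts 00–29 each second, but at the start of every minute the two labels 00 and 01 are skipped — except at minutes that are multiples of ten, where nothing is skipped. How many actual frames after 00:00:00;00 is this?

As if non-drop at 30 labels/s: (0 × 3600 + 3 × 60 + 28) × 30 + 20 = 6260.
Minute boundaries passed: 3; those not divisible by 10: 3 − 0 = 3; dropped labels = 2 × 3 = 6.
Actual frame index = 6260 − 6 = 6254.

6254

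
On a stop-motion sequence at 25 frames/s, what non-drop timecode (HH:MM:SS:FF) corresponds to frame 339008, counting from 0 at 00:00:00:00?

339008 ÷ 25 = 13560 full seconds, remainder 8 frames.
13560 s = 3 h 46 min 0 s.
Timecode: 03:46:00:08.

03:46:00:08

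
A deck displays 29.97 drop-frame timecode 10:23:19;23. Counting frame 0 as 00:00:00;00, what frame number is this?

1120871

Complete 10-minute blocks: 62, each 17982 frames → 1114884.
Remaining 3 whole minutes in the current block: 1800 + 2 × 1798 = 5396 frames.
Within the current minute: 19 × 30 + 23 − 2 = 591 (labels ;00/;01 skipped at this minute). Total = 1114884 + 5396 + 591 = 1120871.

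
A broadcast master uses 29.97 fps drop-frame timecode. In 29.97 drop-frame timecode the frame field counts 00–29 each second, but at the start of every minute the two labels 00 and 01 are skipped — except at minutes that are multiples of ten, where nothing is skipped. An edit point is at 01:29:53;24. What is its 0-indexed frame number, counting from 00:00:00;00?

As if non-drop at 30 labels/s: (1 × 3600 + 29 × 60 + 53) × 30 + 24 = 161814.
Minute boundaries passed: 89; those not divisible by 10: 89 − 8 = 81; dropped labels = 2 × 81 = 162.
Actual frame index = 161814 − 162 = 161652.

161652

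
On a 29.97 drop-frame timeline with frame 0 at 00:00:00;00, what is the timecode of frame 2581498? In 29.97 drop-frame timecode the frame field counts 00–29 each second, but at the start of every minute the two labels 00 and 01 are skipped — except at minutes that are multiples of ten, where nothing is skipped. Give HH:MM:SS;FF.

Each 10-minute DF block holds 10 × 60 × 30 − 9 × 2 = 17982 frames. 2581498 ÷ 17982 → 143 full blocks, remainder 10072.
Within the partial block the first minute is 1800 frames and each further minute 1798, so 5 further minute boundaries passed. Total skipped labels = 18 × 143 + 2 × 5 = 2584.
Non-drop label index = 2581498 + 2584 = 2584082; at 30 labels/s that is 23:55:36:02, i.e. DF 23:55:36;02.

23:55:36;02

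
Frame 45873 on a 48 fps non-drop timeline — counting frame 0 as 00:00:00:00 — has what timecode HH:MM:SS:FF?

00:15:55:33

45873 ÷ 48 = 955 full seconds, remainder 33 frames.
955 s = 0 h 15 min 55 s.
Timecode: 00:15:55:33.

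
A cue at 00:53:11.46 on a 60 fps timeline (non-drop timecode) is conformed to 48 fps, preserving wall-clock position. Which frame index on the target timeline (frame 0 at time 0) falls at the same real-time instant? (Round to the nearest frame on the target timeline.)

Source frame index: (0×3600 + 53×60 + 11) × 60 + 46 = 191506.
Real time: 191506 / (60) = 95753/30 s.
Target frame: (95753/30) × (48) = 766024/5 ≈ 153204.800 → 153205.

frame 153205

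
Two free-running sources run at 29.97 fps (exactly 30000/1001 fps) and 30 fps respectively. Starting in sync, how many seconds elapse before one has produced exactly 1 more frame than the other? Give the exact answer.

The gap grows by |30 − 30000/1001| = 30/1001 frames per second.
Time for a 1-frame gap: 1 ÷ (30/1001) = 1001/30 s.

1001/30 seconds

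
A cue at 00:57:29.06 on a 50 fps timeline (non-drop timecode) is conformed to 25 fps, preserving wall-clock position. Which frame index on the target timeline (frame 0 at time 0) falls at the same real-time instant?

frame 86228

Source frame index: (0×3600 + 57×60 + 29) × 50 + 6 = 172456.
Real time: 172456 / (50) = 86228/25 s.
Target frame: (86228/25) × (25) = 86228.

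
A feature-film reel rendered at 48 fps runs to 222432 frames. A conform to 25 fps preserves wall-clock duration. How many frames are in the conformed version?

115850 frames

Target frames = source frames × (target rate / source rate) = 222432 × (25)/(48) = 222432 × 25/48 = 115850.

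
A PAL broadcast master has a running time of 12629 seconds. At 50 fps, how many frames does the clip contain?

Frames = 12629 × 50 = 631450.

631450 frames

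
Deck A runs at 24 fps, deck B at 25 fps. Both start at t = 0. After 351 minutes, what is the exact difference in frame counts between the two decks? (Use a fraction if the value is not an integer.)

21060 frames

351 min = 21060 s.
A emits 24 × 21060 = 505440 frames; B emits 25 × 21060 = 526500.
Difference = 21060 frames; B is ahead of A.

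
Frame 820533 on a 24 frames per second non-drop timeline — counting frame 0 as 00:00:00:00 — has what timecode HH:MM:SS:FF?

09:29:48:21

820533 ÷ 24 = 34188 full seconds, remainder 21 frames.
34188 s = 9 h 29 min 48 s.
Timecode: 09:29:48:21.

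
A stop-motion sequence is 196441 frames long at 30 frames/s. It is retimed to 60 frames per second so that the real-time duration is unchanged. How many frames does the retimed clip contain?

Target frames = source frames × (target rate / source rate) = 196441 × (60)/(30) = 196441 × 2 = 392882.

392882 frames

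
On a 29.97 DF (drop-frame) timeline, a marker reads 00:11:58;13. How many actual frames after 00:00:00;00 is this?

21533

Complete 10-minute blocks: 1, each 17982 frames → 17982.
Remaining 1 whole minute in the current block: 1800 + 0 × 1798 = 1800 frames.
Within the current minute: 58 × 30 + 13 − 2 = 1751 (labels ;00/;01 skipped at this minute). Total = 17982 + 1800 + 1751 = 21533.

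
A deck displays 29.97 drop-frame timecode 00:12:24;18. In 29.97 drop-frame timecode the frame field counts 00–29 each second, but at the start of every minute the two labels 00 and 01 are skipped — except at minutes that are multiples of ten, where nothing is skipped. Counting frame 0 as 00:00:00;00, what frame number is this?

22316

Complete 10-minute blocks: 1, each 17982 frames → 17982.
Remaining 2 whole minutes in the current block: 1800 + 1 × 1798 = 3598 frames.
Within the current minute: 24 × 30 + 18 − 2 = 736 (labels ;00/;01 skipped at this minute). Total = 17982 + 3598 + 736 = 22316.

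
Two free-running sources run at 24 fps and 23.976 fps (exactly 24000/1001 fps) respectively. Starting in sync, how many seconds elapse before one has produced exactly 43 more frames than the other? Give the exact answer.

43043/24 seconds

The gap grows by |24000/1001 − 24| = 24/1001 frames per second.
Time for a 43-frame gap: 43 ÷ (24/1001) = 43043/24 s.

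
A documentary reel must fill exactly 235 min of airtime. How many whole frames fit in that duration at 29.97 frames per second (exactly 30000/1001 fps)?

235 min = 14100 s.
Frames = 14100 × 30000/1001 = 423000000/1001 ≈ 422577.4226.
Complete frames: 422577.

422577 frames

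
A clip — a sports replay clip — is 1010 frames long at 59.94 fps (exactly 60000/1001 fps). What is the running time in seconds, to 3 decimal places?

Running time = 1010 × 1001/60000 = 101101/6000 s ≈ 16.850 s.

16.850 seconds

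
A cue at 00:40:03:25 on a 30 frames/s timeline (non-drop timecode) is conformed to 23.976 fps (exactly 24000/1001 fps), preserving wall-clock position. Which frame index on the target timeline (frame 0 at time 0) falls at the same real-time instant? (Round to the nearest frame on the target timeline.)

Source frame index: (0×3600 + 40×60 + 3) × 30 + 25 = 72115.
Real time: 72115 / (30) = 14423/6 s.
Target frame: (14423/6) × (24000/1001) = 57692000/1001 ≈ 57634.366 → 57634.

frame 57634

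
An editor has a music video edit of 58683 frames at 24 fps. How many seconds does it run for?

2445.125 seconds

Running time = 58683 / (24) = 2445.125 s.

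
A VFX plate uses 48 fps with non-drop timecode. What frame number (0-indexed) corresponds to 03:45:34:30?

Total seconds to the label: (3 × 3600 + 45 × 60 + 34) = 13534.
Frame index = 13534 × 48 + 30 = 649662.

frame 649662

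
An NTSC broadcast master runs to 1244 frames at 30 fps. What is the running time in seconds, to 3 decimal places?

Running time = 1244 × 1/30 = 622/15 s ≈ 41.467 s.

41.467 seconds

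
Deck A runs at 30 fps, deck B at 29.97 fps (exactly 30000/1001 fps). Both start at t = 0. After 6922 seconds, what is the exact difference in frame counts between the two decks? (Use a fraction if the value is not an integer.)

207660/1001 frames

A emits 30 × 6922 = 207660 frames; B emits 30000/1001 × 6922 = 207660000/1001.
Difference = 207660/1001 frames (≈ 207.4525); B is behind A.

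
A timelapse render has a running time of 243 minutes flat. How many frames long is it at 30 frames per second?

437400 frames

243 min = 14580 s.
Frames = 14580 × 30 = 437400.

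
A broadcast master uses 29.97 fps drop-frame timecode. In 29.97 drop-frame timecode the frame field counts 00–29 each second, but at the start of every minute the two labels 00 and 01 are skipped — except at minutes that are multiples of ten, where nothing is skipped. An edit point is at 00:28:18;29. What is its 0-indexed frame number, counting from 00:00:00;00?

As if non-drop at 30 labels/s: (0 × 3600 + 28 × 60 + 18) × 30 + 29 = 50969.
Minute boundaries passed: 28; those not divisible by 10: 28 − 2 = 26; dropped labels = 2 × 26 = 52.
Actual frame index = 50969 − 52 = 50917.

50917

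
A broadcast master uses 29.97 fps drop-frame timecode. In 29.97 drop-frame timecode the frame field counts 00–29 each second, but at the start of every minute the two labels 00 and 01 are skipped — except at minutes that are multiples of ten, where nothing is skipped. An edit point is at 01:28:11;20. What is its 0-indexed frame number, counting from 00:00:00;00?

158590

Complete 10-minute blocks: 8, each 17982 frames → 143856.
Remaining 8 whole minutes in the current block: 1800 + 7 × 1798 = 14386 frames.
Within the current minute: 11 × 30 + 20 − 2 = 348 (labels ;00/;01 skipped at this minute). Total = 143856 + 14386 + 348 = 158590.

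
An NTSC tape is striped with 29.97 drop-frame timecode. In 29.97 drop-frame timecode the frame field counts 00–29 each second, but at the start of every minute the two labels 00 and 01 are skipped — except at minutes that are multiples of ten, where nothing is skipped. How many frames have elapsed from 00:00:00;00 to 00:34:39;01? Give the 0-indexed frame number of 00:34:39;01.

Complete 10-minute blocks: 3, each 17982 frames → 53946.
Remaining 4 whole minutes in the current block: 1800 + 3 × 1798 = 7194 frames.
Within the current minute: 39 × 30 + 1 − 2 = 1169 (labels ;00/;01 skipped at this minute). Total = 53946 + 7194 + 1169 = 62309.

62309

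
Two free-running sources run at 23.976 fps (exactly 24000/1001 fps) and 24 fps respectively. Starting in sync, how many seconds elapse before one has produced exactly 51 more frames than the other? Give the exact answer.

The gap grows by |24 − 24000/1001| = 24/1001 frames per second.
Time for a 51-frame gap: 51 ÷ (24/1001) = 2127.125 s.

2127.125 seconds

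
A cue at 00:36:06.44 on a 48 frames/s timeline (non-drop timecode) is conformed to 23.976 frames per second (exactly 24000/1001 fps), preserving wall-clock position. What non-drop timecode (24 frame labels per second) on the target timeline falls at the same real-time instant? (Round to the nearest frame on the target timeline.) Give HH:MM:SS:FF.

00:36:04:18

Source frame index: (0×3600 + 36×60 + 6) × 48 + 44 = 104012.
Real time: 104012 / (48) = 26003/12 s.
Target frame: (26003/12) × (24000/1001) = 52006000/1001 ≈ 51954.046 → 51954.
At 24 labels/s: frame 51954 → 00:36:04:18.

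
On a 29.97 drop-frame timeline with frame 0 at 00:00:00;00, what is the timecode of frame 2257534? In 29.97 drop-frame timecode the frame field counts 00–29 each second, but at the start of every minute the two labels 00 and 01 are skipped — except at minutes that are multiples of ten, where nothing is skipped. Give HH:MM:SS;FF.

Ten DF minutes hold 17982 frames, so frame 2257534 lies in block 125 (frames 2247750–2265731) with 9784 frames into that block.
The block's first minute is 1800 frames and the rest 1798 each; 9784 frames reaches minute 5, so 125 × 18 + 5 × 2 = 2260 labels have been skipped so far.
Adding those back, label number 2257534 + 2260 = 2259794 at 30 labels/s is 75326 s + 14 f = 20 h 55 min 26 s frame 14, i.e. 20:55:26;14.

20:55:26;14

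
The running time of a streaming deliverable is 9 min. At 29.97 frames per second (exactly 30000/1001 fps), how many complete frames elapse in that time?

9 min = 540 s.
Frames = 540 × 30000/1001 = 16200000/1001 ≈ 16183.8162.
Complete frames: 16183.

16183 frames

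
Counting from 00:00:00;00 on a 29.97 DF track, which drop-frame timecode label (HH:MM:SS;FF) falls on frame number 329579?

Ten DF minutes hold 17982 frames, so frame 329579 lies in block 18 (frames 323676–341657) with 5903 frames into that block.
The block's first minute is 1800 frames and the rest 1798 each; 5903 frames reaches minute 3, so 18 × 18 + 3 × 2 = 330 labels have been skipped so far.
Adding those back, label number 329579 + 330 = 329909 at 30 labels/s is 10996 s + 29 f = 3 h 3 min 16 s frame 29, i.e. 03:03:16;29.

03:03:16;29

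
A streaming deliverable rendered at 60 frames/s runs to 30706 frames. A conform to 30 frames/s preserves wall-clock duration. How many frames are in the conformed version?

Target frames = source frames × (target rate / source rate) = 30706 × (30)/(60) = 30706 × 1/2 = 15353.

15353 frames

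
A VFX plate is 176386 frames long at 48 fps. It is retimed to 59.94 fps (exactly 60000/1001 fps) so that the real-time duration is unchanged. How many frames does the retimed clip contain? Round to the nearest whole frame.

220262 frames

Frames at target rate = 176386 × (60000/1001) / (48) = 31497500/143 ≈ 220262.238.
Nearest whole frame: 220262.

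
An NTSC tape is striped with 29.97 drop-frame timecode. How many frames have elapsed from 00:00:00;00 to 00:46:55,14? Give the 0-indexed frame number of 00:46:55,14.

Complete 10-minute blocks: 4, each 17982 frames → 71928.
Remaining 6 whole minutes in the current block: 1800 + 5 × 1798 = 10790 frames.
Within the current minute: 55 × 30 + 14 − 2 = 1662 (labels ;00/;01 skipped at this minute). Total = 71928 + 10790 + 1662 = 84380.

84380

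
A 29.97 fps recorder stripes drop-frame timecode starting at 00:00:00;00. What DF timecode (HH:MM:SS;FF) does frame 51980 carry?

Each 10-minute DF block holds 10 × 60 × 30 − 9 × 2 = 17982 frames. 51980 ÷ 17982 → 2 full blocks, remainder 16016.
Within the partial block the first minute is 1800 frames and each further minute 1798, so 8 further minute boundaries passed. Total skipped labels = 18 × 2 + 2 × 8 = 52.
Non-drop label index = 51980 + 52 = 52032; at 30 labels/s that is 00:28:54:12, i.e. DF 00:28:54;12.

00:28:54;12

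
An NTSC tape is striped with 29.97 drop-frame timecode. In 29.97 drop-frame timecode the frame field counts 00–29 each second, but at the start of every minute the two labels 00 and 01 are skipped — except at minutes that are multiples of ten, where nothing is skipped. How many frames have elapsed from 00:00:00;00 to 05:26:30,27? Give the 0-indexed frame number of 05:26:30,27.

Complete 10-minute blocks: 32, each 17982 frames → 575424.
Remaining 6 whole minutes in the current block: 1800 + 5 × 1798 = 10790 frames.
Within the current minute: 30 × 30 + 27 − 2 = 925 (labels ;00/;01 skipped at this minute). Total = 575424 + 10790 + 925 = 587139.

587139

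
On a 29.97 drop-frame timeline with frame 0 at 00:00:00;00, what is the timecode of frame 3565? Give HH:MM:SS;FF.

00:01:58;27

Ten DF minutes hold 17982 frames, so frame 3565 lies in block 0 (frames 0–17981) with 3565 frames into that block.
The block's first minute is 1800 frames and the rest 1798 each; 3565 frames reaches minute 1, so 0 × 18 + 1 × 2 = 2 labels have been skipped so far.
Adding those back, label number 3565 + 2 = 3567 at 30 labels/s is 118 s + 27 f = 0 h 1 min 58 s frame 27, i.e. 00:01:58;27.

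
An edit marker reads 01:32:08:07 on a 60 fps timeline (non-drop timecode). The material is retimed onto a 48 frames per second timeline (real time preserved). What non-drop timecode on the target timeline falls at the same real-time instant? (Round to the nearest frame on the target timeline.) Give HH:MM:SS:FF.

01:32:08:06

Source frame index: (1×3600 + 32×60 + 8) × 60 + 7 = 331687.
Real time: 331687 / (60) = 331687/60 s.
Target frame: (331687/60) × (48) = 1326748/5 ≈ 265349.600 → 265350.
At 48 labels/s: frame 265350 → 01:32:08:06.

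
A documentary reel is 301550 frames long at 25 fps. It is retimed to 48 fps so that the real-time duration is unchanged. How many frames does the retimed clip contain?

Target frames = source frames × (target rate / source rate) = 301550 × (48)/(25) = 301550 × 48/25 = 578976.

578976 frames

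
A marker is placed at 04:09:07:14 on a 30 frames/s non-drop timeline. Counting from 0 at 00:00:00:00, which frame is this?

Total seconds to the label: (4 × 3600 + 9 × 60 + 7) = 14947.
Frame index = 14947 × 30 + 14 = 448424.

448424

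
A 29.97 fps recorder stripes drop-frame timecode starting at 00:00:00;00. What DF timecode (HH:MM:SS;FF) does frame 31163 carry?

Each 10-minute DF block holds 10 × 60 × 30 − 9 × 2 = 17982 frames. 31163 ÷ 17982 → 1 full block, remainder 13181.
Within the partial block the first minute is 1800 frames and each further minute 1798, so 7 further minute boundaries passed. Total skipped labels = 18 × 1 + 2 × 7 = 32.
Non-drop label index = 31163 + 32 = 31195; at 30 labels/s that is 00:17:19:25, i.e. DF 00:17:19;25.

00:17:19;25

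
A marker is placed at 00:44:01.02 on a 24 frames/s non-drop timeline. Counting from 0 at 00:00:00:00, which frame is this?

63386

Total seconds to the label: (0 × 3600 + 44 × 60 + 1) = 2641.
Frame index = 2641 × 24 + 2 = 63386.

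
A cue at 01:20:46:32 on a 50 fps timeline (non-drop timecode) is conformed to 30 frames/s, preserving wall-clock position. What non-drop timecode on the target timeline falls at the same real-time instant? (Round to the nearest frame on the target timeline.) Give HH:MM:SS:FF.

01:20:46:19

Source frame index: (1×3600 + 20×60 + 46) × 50 + 32 = 242332.
Real time: 242332 / (50) = 121166/25 s.
Target frame: (121166/25) × (30) = 726996/5 ≈ 145399.200 → 145399.
At 30 labels/s: frame 145399 → 01:20:46:19.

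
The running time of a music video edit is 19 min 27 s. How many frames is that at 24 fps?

19 min 27 s = 1167 s.
Frames = 1167 × 24 = 28008.

28008 frames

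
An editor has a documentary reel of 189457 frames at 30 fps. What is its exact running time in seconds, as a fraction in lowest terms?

189457/30 seconds

Running time = 189457 ÷ (30) = 189457 × 1/30 = 189457/30 s.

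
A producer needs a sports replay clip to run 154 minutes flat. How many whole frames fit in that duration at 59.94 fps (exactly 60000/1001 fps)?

154 min = 9240 s.
Frames = 9240 × 60000/1001 = 7200000/13 ≈ 553846.1538.
Complete frames: 553846.

553846 frames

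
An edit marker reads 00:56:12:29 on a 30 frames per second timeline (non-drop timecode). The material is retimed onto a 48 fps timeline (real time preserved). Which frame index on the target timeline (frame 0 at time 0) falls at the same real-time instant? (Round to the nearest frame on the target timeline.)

frame 161902

Source frame index: (0×3600 + 56×60 + 12) × 30 + 29 = 101189.
Real time: 101189 / (30) = 101189/30 s.
Target frame: (101189/30) × (48) = 809512/5 ≈ 161902.400 → 161902.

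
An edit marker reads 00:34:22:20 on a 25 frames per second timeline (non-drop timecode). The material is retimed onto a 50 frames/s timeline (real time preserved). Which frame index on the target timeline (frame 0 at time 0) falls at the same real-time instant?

Source frame index: (0×3600 + 34×60 + 22) × 25 + 20 = 51570.
Real time: 51570 / (25) = 10314/5 s.
Target frame: (10314/5) × (50) = 103140.

frame 103140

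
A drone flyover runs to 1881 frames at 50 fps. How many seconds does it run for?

Running time = 1881 / (50) = 37.62 s.

37.62 seconds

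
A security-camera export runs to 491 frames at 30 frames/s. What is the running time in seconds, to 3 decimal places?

16.367 seconds

Running time = 491 × 1/30 = 491/30 s ≈ 16.367 s.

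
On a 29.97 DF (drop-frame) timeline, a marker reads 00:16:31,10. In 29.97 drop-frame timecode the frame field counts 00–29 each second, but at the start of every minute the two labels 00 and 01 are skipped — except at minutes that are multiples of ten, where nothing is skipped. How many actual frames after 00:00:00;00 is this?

29710

Complete 10-minute blocks: 1, each 17982 frames → 17982.
Remaining 6 whole minutes in the current block: 1800 + 5 × 1798 = 10790 frames.
Within the current minute: 31 × 30 + 10 − 2 = 938 (labels ;00/;01 skipped at this minute). Total = 17982 + 10790 + 938 = 29710.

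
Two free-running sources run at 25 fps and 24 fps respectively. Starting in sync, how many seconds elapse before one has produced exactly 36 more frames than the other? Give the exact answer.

36 seconds

The gap grows by |24 − 25| = 1 frame per second.
Time for a 36-frame gap: 36 ÷ (1) = 36 s.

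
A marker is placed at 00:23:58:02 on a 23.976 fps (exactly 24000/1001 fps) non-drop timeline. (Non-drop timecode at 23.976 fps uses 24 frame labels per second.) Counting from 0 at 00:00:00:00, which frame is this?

Total seconds to the label: (0 × 3600 + 23 × 60 + 58) = 1438.
Frame index = 1438 × 24 + 2 = 34514.

frame 34514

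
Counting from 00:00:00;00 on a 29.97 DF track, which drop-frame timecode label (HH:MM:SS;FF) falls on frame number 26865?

00:14:56;11

Ten DF minutes hold 17982 frames, so frame 26865 lies in block 1 (frames 17982–35963) with 8883 frames into that block.
The block's first minute is 1800 frames and the rest 1798 each; 8883 frames reaches minute 4, so 1 × 18 + 4 × 2 = 26 labels have been skipped so far.
Adding those back, label number 26865 + 26 = 26891 at 30 labels/s is 896 s + 11 f = 0 h 14 min 56 s frame 11, i.e. 00:14:56;11.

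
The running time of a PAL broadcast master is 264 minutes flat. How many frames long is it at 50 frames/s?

792000 frames

264 min = 15840 s.
Frames = 15840 × 50 = 792000.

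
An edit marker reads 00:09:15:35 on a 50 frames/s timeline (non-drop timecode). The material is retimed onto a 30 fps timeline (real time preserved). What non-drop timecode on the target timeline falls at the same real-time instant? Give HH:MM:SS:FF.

Source frame index: (0×3600 + 9×60 + 15) × 50 + 35 = 27785.
Real time: 27785 / (50) = 5557/10 s.
Target frame: (5557/10) × (30) = 16671.
At 30 labels/s: frame 16671 → 00:09:15:21.

00:09:15:21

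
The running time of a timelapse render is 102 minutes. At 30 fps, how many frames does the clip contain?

102 min = 6120 s.
Frames = 6120 × 30 = 183600.

183600 frames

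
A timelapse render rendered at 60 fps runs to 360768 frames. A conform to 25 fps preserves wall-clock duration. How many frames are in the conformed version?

150320 frames

Target frames = source frames × (target rate / source rate) = 360768 × (25)/(60) = 360768 × 5/12 = 150320.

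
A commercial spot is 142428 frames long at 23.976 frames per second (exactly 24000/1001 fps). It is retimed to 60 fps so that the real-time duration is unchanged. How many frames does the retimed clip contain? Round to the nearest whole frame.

356426 frames

Frames at target rate = 142428 × (60) / (24000/1001) = 35642607/100 ≈ 356426.070.
Nearest whole frame: 356426.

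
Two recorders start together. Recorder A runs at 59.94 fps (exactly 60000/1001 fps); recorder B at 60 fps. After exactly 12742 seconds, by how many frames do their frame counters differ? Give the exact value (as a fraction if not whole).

A emits 60000/1001 × 12742 = 764520000/1001 frames; B emits 60 × 12742 = 764520.
Difference = 764520/1001 frames (≈ 763.7562); B is ahead of A.

764520/1001 frames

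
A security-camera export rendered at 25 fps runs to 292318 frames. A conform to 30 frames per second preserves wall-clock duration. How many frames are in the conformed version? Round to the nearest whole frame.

350782 frames

Frames at target rate = 292318 × (30) / (25) = 1753908/5 ≈ 350781.600.
Nearest whole frame: 350782.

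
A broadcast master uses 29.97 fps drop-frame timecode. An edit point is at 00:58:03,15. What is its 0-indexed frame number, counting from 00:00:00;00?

As if non-drop at 30 labels/s: (0 × 3600 + 58 × 60 + 3) × 30 + 15 = 104505.
Minute boundaries passed: 58; those not divisible by 10: 58 − 5 = 53; dropped labels = 2 × 53 = 106.
Actual frame index = 104505 − 106 = 104399.

104399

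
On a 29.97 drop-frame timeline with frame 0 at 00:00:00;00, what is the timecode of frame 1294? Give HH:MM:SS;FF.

00:00:43;04

Each 10-minute DF block holds 10 × 60 × 30 − 9 × 2 = 17982 frames. 1294 ÷ 17982 → 0 full blocks, remainder 1294.
Within the partial block the first minute is 1800 frames and each further minute 1798, so 0 further minute boundaries passed. Total skipped labels = 18 × 0 + 2 × 0 = 0.
Non-drop label index = 1294 + 0 = 1294; at 30 labels/s that is 00:00:43:04, i.e. DF 00:00:43;04.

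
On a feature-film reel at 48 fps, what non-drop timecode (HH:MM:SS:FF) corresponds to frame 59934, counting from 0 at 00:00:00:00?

59934 ÷ 48 = 1248 full seconds, remainder 30 frames.
1248 s = 0 h 20 min 48 s.
Timecode: 00:20:48:30.

00:20:48:30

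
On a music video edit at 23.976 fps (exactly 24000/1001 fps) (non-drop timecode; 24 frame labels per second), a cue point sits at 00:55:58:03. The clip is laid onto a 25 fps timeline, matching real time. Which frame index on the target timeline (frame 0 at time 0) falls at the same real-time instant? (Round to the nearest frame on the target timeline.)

Source frame index: (0×3600 + 55×60 + 58) × 24 + 3 = 80595.
Real time: 80595 / (24000/1001) = 5378373/1600 s.
Target frame: (5378373/1600) × (25) = 5378373/64 ≈ 84037.078 → 84037.

frame 84037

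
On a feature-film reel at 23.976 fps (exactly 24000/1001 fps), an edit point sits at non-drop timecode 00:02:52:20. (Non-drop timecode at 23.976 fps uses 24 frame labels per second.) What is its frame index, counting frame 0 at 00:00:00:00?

4148

Total seconds to the label: (0 × 3600 + 2 × 60 + 52) = 172.
Frame index = 172 × 24 + 20 = 4148.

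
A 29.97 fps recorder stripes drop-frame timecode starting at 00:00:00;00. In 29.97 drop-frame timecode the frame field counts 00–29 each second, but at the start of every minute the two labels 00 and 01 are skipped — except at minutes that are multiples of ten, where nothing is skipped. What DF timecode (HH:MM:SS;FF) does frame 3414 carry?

Ten DF minutes hold 17982 frames, so frame 3414 lies in block 0 (frames 0–17981) with 3414 frames into that block.
The block's first minute is 1800 frames and the rest 1798 each; 3414 frames reaches minute 1, so 0 × 18 + 1 × 2 = 2 labels have been skipped so far.
Adding those back, label number 3414 + 2 = 3416 at 30 labels/s is 113 s + 26 f = 0 h 1 min 53 s frame 26, i.e. 00:01:53;26.

00:01:53;26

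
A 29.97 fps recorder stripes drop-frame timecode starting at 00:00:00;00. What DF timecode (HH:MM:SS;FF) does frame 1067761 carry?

09:53:47;19

Ten DF minutes hold 17982 frames, so frame 1067761 lies in block 59 (frames 1060938–1078919) with 6823 frames into that block.
The block's first minute is 1800 frames and the rest 1798 each; 6823 frames reaches minute 3, so 59 × 18 + 3 × 2 = 1068 labels have been skipped so far.
Adding those back, label number 1067761 + 1068 = 1068829 at 30 labels/s is 35627 s + 19 f = 9 h 53 min 47 s frame 19, i.e. 09:53:47;19.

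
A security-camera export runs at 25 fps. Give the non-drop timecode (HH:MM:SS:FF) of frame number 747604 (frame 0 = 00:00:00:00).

08:18:24:04

747604 ÷ 25 = 29904 full seconds, remainder 4 frames.
29904 s = 8 h 18 min 24 s.
Timecode: 08:18:24:04.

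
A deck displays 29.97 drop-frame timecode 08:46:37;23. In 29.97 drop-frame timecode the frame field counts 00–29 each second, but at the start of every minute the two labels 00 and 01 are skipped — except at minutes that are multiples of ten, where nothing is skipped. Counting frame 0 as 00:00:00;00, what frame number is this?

As if non-drop at 30 labels/s: (8 × 3600 + 46 × 60 + 37) × 30 + 23 = 947933.
Minute boundaries passed: 526; those not divisible by 10: 526 − 52 = 474; dropped labels = 2 × 474 = 948.
Actual frame index = 947933 − 948 = 946985.

946985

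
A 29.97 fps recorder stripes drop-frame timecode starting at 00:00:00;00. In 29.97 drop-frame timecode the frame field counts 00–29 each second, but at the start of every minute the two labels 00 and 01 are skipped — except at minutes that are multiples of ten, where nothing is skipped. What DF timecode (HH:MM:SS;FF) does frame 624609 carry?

05:47:21;05

Each 10-minute DF block holds 10 × 60 × 30 − 9 × 2 = 17982 frames. 624609 ÷ 17982 → 34 full blocks, remainder 13221.
Within the partial block the first minute is 1800 frames and each further minute 1798, so 7 further minute boundaries passed. Total skipped labels = 18 × 34 + 2 × 7 = 626.
Non-drop label index = 624609 + 626 = 625235; at 30 labels/s that is 05:47:21:05, i.e. DF 05:47:21;05.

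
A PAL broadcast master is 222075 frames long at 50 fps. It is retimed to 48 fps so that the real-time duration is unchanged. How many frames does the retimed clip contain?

213192 frames

Target frames = source frames × (target rate / source rate) = 222075 × (48)/(50) = 222075 × 24/25 = 213192.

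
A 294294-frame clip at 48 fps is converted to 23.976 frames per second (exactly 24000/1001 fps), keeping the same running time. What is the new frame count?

147000 frames

Target frames = source frames × (target rate / source rate) = 294294 × (24000/1001)/(48) = 294294 × 500/1001 = 147000.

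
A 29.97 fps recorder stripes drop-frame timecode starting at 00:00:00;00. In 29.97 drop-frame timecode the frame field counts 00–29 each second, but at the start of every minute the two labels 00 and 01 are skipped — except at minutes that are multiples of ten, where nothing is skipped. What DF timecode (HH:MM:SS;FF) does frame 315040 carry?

02:55:11;26

Ten DF minutes hold 17982 frames, so frame 315040 lies in block 17 (frames 305694–323675) with 9346 frames into that block.
The block's first minute is 1800 frames and the rest 1798 each; 9346 frames reaches minute 5, so 17 × 18 + 5 × 2 = 316 labels have been skipped so far.
Adding those back, label number 315040 + 316 = 315356 at 30 labels/s is 10511 s + 26 f = 2 h 55 min 11 s frame 26, i.e. 02:55:11;26.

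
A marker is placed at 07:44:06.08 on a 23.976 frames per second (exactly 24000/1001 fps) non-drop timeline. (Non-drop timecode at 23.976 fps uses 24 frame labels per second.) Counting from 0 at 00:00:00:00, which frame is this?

frame 668312

Total seconds to the label: (7 × 3600 + 44 × 60 + 6) = 27846.
Frame index = 27846 × 24 + 8 = 668312.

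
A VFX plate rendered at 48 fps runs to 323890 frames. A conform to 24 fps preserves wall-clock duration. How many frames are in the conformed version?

Target frames = source frames × (target rate / source rate) = 323890 × (24)/(48) = 323890 × 1/2 = 161945.

161945 frames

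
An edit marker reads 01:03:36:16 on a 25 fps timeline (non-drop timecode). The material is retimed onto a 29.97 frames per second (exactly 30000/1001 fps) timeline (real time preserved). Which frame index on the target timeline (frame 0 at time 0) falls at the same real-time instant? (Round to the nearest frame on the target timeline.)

Source frame index: (1×3600 + 3×60 + 36) × 25 + 16 = 95416.
Real time: 95416 / (25) = 95416/25 s.
Target frame: (95416/25) × (30000/1001) = 114499200/1001 ≈ 114384.815 → 114385.

frame 114385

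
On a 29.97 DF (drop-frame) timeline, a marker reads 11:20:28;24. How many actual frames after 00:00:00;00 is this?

As if non-drop at 30 labels/s: (11 × 3600 + 20 × 60 + 28) × 30 + 24 = 1224864.
Minute boundaries passed: 680; those not divisible by 10: 680 − 68 = 612; dropped labels = 2 × 612 = 1224.
Actual frame index = 1224864 − 1224 = 1223640.

1223640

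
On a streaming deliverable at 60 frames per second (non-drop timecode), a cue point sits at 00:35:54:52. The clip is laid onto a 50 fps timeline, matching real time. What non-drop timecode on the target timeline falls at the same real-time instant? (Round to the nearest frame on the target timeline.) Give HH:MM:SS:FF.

Source frame index: (0×3600 + 35×60 + 54) × 60 + 52 = 129292.
Real time: 129292 / (60) = 32323/15 s.
Target frame: (32323/15) × (50) = 323230/3 ≈ 107743.333 → 107743.
At 50 labels/s: frame 107743 → 00:35:54:43.

00:35:54:43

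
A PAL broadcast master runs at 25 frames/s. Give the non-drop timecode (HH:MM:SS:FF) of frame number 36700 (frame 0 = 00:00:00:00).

36700 ÷ 25 = 1468 full seconds, remainder 0 frames.
1468 s = 0 h 24 min 28 s.
Timecode: 00:24:28:00.

00:24:28:00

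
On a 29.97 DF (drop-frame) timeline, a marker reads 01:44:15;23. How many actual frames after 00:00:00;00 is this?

As if non-drop at 30 labels/s: (1 × 3600 + 44 × 60 + 15) × 30 + 23 = 187673.
Minute boundaries passed: 104; those not divisible by 10: 104 − 10 = 94; dropped labels = 2 × 94 = 188.
Actual frame index = 187673 − 188 = 187485.

187485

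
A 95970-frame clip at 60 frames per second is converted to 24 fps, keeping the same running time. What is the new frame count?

38388 frames

Target frames = source frames × (target rate / source rate) = 95970 × (24)/(60) = 95970 × 2/5 = 38388.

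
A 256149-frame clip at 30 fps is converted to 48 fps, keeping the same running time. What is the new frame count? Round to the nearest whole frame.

409838 frames

Frames at target rate = 256149 × (48) / (30) = 2049192/5 ≈ 409838.400.
Nearest whole frame: 409838.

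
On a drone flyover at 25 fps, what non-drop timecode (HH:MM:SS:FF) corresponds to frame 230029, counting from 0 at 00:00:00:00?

02:33:21:04

230029 ÷ 25 = 9201 full seconds, remainder 4 frames.
9201 s = 2 h 33 min 21 s.
Timecode: 02:33:21:04.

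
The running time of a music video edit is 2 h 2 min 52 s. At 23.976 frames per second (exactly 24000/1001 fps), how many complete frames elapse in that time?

2 h 2 min 52 s = 7372 s.
Frames = 7372 × 24000/1001 = 176928000/1001 ≈ 176751.2488.
Complete frames: 176751.

176751 frames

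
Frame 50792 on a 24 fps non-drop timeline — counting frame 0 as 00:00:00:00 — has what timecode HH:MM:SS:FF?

50792 ÷ 24 = 2116 full seconds, remainder 8 frames.
2116 s = 0 h 35 min 16 s.
Timecode: 00:35:16:08.

00:35:16:08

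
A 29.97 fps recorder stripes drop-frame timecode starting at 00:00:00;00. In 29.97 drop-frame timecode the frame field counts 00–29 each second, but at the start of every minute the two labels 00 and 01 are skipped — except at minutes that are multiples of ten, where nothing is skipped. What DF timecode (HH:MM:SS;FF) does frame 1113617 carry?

10:19:17;23

Each 10-minute DF block holds 10 × 60 × 30 − 9 × 2 = 17982 frames. 1113617 ÷ 17982 → 61 full blocks, remainder 16715.
Within the partial block the first minute is 1800 frames and each further minute 1798, so 9 further minute boundaries passed. Total skipped labels = 18 × 61 + 2 × 9 = 1116.
Non-drop label index = 1113617 + 1116 = 1114733; at 30 labels/s that is 10:19:17:23, i.e. DF 10:19:17;23.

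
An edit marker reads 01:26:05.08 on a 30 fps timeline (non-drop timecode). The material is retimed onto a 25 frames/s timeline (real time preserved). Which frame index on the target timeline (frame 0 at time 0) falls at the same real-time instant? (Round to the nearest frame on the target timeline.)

frame 129132

Source frame index: (1×3600 + 26×60 + 5) × 30 + 8 = 154958.
Real time: 154958 / (30) = 77479/15 s.
Target frame: (77479/15) × (25) = 387395/3 ≈ 129131.667 → 129132.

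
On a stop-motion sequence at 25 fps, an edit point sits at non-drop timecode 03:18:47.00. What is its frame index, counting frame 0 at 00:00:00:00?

Total seconds to the label: (3 × 3600 + 18 × 60 + 47) = 11927.
Frame index = 11927 × 25 + 0 = 298175.

frame 298175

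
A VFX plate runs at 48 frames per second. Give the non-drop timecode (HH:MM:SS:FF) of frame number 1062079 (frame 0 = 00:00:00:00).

06:08:46:31

1062079 ÷ 48 = 22126 full seconds, remainder 31 frames.
22126 s = 6 h 8 min 46 s.
Timecode: 06:08:46:31.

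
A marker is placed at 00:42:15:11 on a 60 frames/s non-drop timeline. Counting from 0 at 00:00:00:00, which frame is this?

152111

Total seconds to the label: (0 × 3600 + 42 × 60 + 15) = 2535.
Frame index = 2535 × 60 + 11 = 152111.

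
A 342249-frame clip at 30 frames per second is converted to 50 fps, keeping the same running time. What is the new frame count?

570415 frames

Frames at target rate = 342249 × (50) / (30) = 570415.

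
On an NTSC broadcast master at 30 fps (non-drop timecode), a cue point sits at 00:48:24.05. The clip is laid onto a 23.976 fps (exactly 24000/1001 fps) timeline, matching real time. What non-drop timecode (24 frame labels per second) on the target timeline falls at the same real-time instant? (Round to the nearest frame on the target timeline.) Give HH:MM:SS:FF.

00:48:21:06

Source frame index: (0×3600 + 48×60 + 24) × 30 + 5 = 87125.
Real time: 87125 / (30) = 17425/6 s.
Target frame: (17425/6) × (24000/1001) = 69700000/1001 ≈ 69630.370 → 69630.
At 24 labels/s: frame 69630 → 00:48:21:06.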